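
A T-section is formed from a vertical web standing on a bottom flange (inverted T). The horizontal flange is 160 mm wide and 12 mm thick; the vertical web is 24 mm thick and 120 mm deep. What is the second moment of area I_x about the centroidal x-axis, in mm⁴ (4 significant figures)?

Split into non-overlapping primitives; take the origin at the lower-left of the bounding box.
Flange: 160 × 12, A = 1 920 mm², y = 6 mm, Ī = 23 040 mm⁴.
Web: 24 × 120, A = 2 880 mm², y = 72 mm, Ī = 3 456 000 mm⁴.
Centroid: ȳ = ΣA·y / ΣA = 45.6 mm.
Transfer each piece to the centroidal x-axis using Ī + A·d² with d = y − 45.6:
  flange: d = -39.6 mm → contributes +3 033 907 mm⁴
  web: d = 26.4 mm → contributes +5 463 245 mm⁴
Total I = 8 497 152 mm⁴.

I_x ≈ 8.497 × 10⁶ mm⁴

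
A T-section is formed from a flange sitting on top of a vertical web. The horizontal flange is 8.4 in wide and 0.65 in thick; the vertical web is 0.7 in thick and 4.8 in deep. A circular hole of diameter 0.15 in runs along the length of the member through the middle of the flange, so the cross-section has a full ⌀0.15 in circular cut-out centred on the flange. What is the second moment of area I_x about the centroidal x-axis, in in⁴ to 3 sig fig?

I_x ≈ 22.1 in⁴

Split into non-overlapping primitives; take the origin at the lower-left of the bounding box.
Flange: 8.4 × 0.65, A = 5.46 in², y = 5.125 in, Ī = 0.19224 in⁴.
Web: 0.7 × 4.8, A = 3.36 in², y = 2.4 in, Ī = 6.4512 in⁴.
Hole (subtracted): ⌀0.15, A = 0.017671 in², y = 5.125 in, Ī = 0.00002485 in⁴.
Centroid: ȳ = ΣA·y / ΣA = 4.0848 in.
Transfer each piece to the centroidal x-axis using Ī + A·d² with d = y − 4.0848:
  flange: d = 1.0402 in → contributes +6.0998 in⁴
  web: d = -1.6848 in → contributes +15.989 in⁴
  hole: d = 1.0402 in → contributes −0.019145 in⁴
Total I = 22.07 in⁴.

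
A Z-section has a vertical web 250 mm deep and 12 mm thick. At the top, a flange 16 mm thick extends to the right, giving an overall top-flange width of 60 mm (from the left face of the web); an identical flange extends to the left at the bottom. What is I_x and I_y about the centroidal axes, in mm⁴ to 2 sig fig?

Treat the section as a set of non-overlapping primitives; coordinates are from the bounding-box lower-left.
Web: 12 × 250, A = 3 000 mm², y = 125 mm, Ī = 15 625 000 mm⁴.
Top flange (beyond web): 48 × 16, A = 768 mm², y = 242 mm, Ī = 16 384 mm⁴.
Bottom flange (beyond web): 48 × 16, A = 768 mm², y = 8 mm, Ī = 16 384 mm⁴.
Centroid: ȳ = ΣA·y / ΣA = 125 mm.
Transfer each piece to the centroidal x-axis using Ī + A·d² with d = y − 125:
  web: d = 0 mm → contributes +15 625 000 mm⁴
  top flange (beyond web): d = 117 mm → contributes +10 529 536 mm⁴
  bottom flange (beyond web): d = -117 mm → contributes +10 529 536 mm⁴
Total I = 36 684 072 mm⁴.
For the y-axis: x̄ = 54 mm.
Repeating about the centroidal y-axis gives I_y = 1 713 312 mm⁴.

I_x ≈ 3.7 × 10⁷ mm⁴, I_y ≈ 1.7 × 10⁶ mm⁴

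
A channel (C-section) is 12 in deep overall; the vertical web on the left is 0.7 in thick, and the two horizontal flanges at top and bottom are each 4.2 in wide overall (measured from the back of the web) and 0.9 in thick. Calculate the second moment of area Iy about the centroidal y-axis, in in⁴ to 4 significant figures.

Iy ≈ 22.65 in⁴

Break the section into simple shapes (no overlaps), measuring from the bottom-left corner of the bounding box.
Web: 0.7 × 12, A = 8.4 in², x = 0.35 in, Ī = 0.343 in⁴.
Top flange (beyond web): 3.5 × 0.9, A = 3.15 in², x = 2.45 in, Ī = 3.21563 in⁴.
Bottom flange (beyond web): 3.5 × 0.9, A = 3.15 in², x = 2.45 in, Ī = 3.21563 in⁴.
Centroid: x̄ = ΣA·x / ΣA = 1.25 in.
Transfer each piece to the centroidal y-axis using Ī + A·d² with d = x − 1.25:
  web: d = -0.9 in → contributes +7.147 in⁴
  top flange (beyond web): d = 1.2 in → contributes +7.75163 in⁴
  bottom flange (beyond web): d = 1.2 in → contributes +7.75163 in⁴
Total I = 22.6503 in⁴.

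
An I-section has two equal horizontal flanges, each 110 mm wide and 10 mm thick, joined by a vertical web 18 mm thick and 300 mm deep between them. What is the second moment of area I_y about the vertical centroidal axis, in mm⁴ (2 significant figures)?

I_y ≈ 2.4 × 10⁶ mm⁴

Decompose the section into non-overlapping parts with the origin at the bottom-left of its bounding rectangle.
Bottom flange: 110 × 10, A = 1 100 mm², x = 55 mm, Ī = 1 109 167 mm⁴.
Web: 18 × 300, A = 5 400 mm², x = 55 mm, Ī = 145 800 mm⁴.
Top flange: 110 × 10, A = 1 100 mm², x = 55 mm, Ī = 1 109 167 mm⁴.
By symmetry the centroid is at mid-width, x̄ = 55 mm.
All pieces are centred on the vertical centroidal axis, so I = ΣĪ = 2 364 133 mm⁴.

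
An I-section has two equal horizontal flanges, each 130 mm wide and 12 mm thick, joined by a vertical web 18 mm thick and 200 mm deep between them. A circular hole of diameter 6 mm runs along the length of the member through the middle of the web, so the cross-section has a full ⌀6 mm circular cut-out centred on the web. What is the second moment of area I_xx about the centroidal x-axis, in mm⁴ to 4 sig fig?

Split into non-overlapping primitives; take the origin at the lower-left of the bounding box.
Bottom flange: 130 × 12, A = 1 560 mm², y = 6 mm, Ī = 18 720 mm⁴.
Web: 18 × 200, A = 3 600 mm², y = 112 mm, Ī = 12 000 000 mm⁴.
Top flange: 130 × 12, A = 1 560 mm², y = 218 mm, Ī = 18 720 mm⁴.
Hole (subtracted): ⌀6, A = 28.2743 mm², y = 112 mm, Ī = 63.6173 mm⁴.
By symmetry the centroid is at mid-height, ȳ = 112 mm.
Transfer each piece to the centroidal x-axis using Ī + A·d² with d = y − 112:
  bottom flange: d = -106 mm → contributes +17 546 880 mm⁴
  web: d = 0 mm → contributes +12 000 000 mm⁴
  top flange: d = 106 mm → contributes +17 546 880 mm⁴
  hole: d = 0 mm → contributes −63.6173 mm⁴
Total I = 47 093 696 mm⁴.

I_xx ≈ 4.709 × 10⁷ mm⁴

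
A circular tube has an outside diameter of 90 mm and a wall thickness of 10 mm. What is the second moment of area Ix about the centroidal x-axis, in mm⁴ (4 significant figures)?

Decompose the section into non-overlapping parts with the origin at the bottom-left of its bounding rectangle.
Outer circle: ⌀90, A = 6361.73 mm², y = 45 mm, Ī = 3 220 623 mm⁴.
Bore (subtracted): ⌀70, A = 3848.45 mm², y = 45 mm, Ī = 1 178 588 mm⁴.
By symmetry the centroid is at mid-height, ȳ = 45 mm.
All pieces are centred on the centroidal x-axis, so I = ΣĪ (holes subtracted) = 2 042 035 mm⁴.

Ix ≈ 2.042 × 10⁶ mm⁴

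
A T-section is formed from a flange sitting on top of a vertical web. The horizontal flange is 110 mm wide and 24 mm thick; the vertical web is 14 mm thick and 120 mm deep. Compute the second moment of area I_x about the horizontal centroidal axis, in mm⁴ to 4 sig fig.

Split into non-overlapping primitives; take the origin at the lower-left of the bounding box.
Flange: 110 × 24, A = 2 640 mm², y = 132 mm, Ī = 126 720 mm⁴.
Web: 14 × 120, A = 1 680 mm², y = 60 mm, Ī = 2 016 000 mm⁴.
Centroid: ȳ = ΣA·y / ΣA = 104 mm.
Transfer each piece to the horizontal centroidal axis using Ī + A·d² with d = y − 104:
  flange: d = 28 mm → contributes +2 196 480 mm⁴
  web: d = -44 mm → contributes +5 268 480 mm⁴
Total I = 7 464 960 mm⁴.

I_x ≈ 7.465 × 10⁶ mm⁴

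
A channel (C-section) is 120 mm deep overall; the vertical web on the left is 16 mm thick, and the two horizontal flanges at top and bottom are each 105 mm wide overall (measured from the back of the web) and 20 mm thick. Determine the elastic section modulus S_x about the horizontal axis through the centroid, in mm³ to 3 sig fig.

S_x ≈ 1.89 × 10⁵ mm³

Break the section into simple shapes (no overlaps), measuring from the bottom-left corner of the bounding box.
Web: 16 × 120, A = 1 920 mm², y = 60 mm, Ī = 2 304 000 mm⁴.
Top flange (beyond web): 89 × 20, A = 1 780 mm², y = 110 mm, Ī = 59 333 mm⁴.
Bottom flange (beyond web): 89 × 20, A = 1 780 mm², y = 10 mm, Ī = 59 333 mm⁴.
By symmetry the centroid is at mid-height, ȳ = 60 mm.
Transfer each piece to the horizontal axis through the centroid using Ī + A·d² with d = y − 60:
  web: d = 0 mm → contributes +2 304 000 mm⁴
  top flange (beyond web): d = 50 mm → contributes +4 509 333 mm⁴
  bottom flange (beyond web): d = -50 mm → contributes +4 509 333 mm⁴
Total I = 11 322 667 mm⁴.
Extreme fibre distance c = 60 mm; S = I/c = 188 711 mm³.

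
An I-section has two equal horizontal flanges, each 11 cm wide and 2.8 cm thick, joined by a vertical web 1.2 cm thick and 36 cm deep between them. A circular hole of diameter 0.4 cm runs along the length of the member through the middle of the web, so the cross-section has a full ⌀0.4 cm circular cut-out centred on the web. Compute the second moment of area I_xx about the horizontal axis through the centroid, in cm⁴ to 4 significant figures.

Break the section into simple shapes (no overlaps), measuring from the bottom-left corner of the bounding box.
Bottom flange: 11 × 2.8, A = 30.8 cm², y = 1.4 cm, Ī = 20.1227 cm⁴.
Web: 1.2 × 36, A = 43.2 cm², y = 20.8 cm, Ī = 4665.6 cm⁴.
Top flange: 11 × 2.8, A = 30.8 cm², y = 40.2 cm, Ī = 20.1227 cm⁴.
Hole (subtracted): ⌀0.4, A = 0.125664 cm², y = 20.8 cm, Ī = 0.00125664 cm⁴.
By symmetry the centroid is at mid-height, ȳ = 20.8 cm.
Transfer each piece to the horizontal axis through the centroid using Ī + A·d² with d = y − 20.8:
  bottom flange: d = -19.4 cm → contributes +11 612 cm⁴
  web: d = 0 cm → contributes +4665.6 cm⁴
  top flange: d = 19.4 cm → contributes +11 612 cm⁴
  hole: d = 0 cm → contributes −0.00125664 cm⁴
Total I = 27889.6 cm⁴.

I_xx ≈ 2.789 × 10⁴ cm⁴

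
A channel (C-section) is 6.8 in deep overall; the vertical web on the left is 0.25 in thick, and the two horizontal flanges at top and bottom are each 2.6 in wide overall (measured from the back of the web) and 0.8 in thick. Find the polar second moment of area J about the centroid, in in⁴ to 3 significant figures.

J ≈ 44.3 in⁴

Break the section into simple shapes (no overlaps), measuring from the bottom-left corner of the bounding box.
Web: 0.25 × 6.8, A = 1.7 in², y = 3.4 in, Ī = 6.5507 in⁴.
Top flange (beyond web): 2.35 × 0.8, A = 1.88 in², y = 6.4 in, Ī = 0.10027 in⁴.
Bottom flange (beyond web): 2.35 × 0.8, A = 1.88 in², y = 0.4 in, Ī = 0.10027 in⁴.
By symmetry the centroid is at mid-height, ȳ = 3.4 in.
Transfer each piece to the centroidal x-axis using Ī + A·d² with d = y − 3.4:
  web: d = 0 in → contributes +6.5507 in⁴
  top flange (beyond web): d = 3 in → contributes +17.02 in⁴
  bottom flange (beyond web): d = -3 in → contributes +17.02 in⁴
Total I = 40.591 in⁴.
For the y-axis: x̄ = 1.0202 in.
Repeating about the centroidal y-axis gives I_y = 3.7177 in⁴.
Polar second moment: J = I_x + I_y = 44.309 in⁴.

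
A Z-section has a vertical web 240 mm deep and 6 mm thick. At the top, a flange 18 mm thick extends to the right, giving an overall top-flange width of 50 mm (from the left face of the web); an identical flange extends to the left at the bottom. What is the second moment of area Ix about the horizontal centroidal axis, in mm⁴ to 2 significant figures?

Ix ≈ 2.6 × 10⁷ mm⁴

Treat the section as a set of non-overlapping primitives; coordinates are from the bounding-box lower-left.
Web: 6 × 240, A = 1 440 mm², y = 120 mm, Ī = 6 912 000 mm⁴.
Top flange (beyond web): 44 × 18, A = 792 mm², y = 231 mm, Ī = 21 384 mm⁴.
Bottom flange (beyond web): 44 × 18, A = 792 mm², y = 9 mm, Ī = 21 384 mm⁴.
Centroid: ȳ = ΣA·y / ΣA = 120 mm.
Transfer each piece to the horizontal centroidal axis using Ī + A·d² with d = y − 120:
  web: d = 0 mm → contributes +6 912 000 mm⁴
  top flange (beyond web): d = 111 mm → contributes +9 779 616 mm⁴
  bottom flange (beyond web): d = -111 mm → contributes +9 779 616 mm⁴
Total I = 26 471 232 mm⁴.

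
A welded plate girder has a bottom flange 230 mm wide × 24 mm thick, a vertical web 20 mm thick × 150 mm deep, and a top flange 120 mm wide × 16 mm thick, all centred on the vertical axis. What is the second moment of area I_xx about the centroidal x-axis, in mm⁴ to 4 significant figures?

Break the section into simple shapes (no overlaps), measuring from the bottom-left corner of the bounding box.
Bottom plate: 230 × 24, A = 5 520 mm², y = 12 mm, Ī = 264 960 mm⁴.
Web plate: 20 × 150, A = 3 000 mm², y = 99 mm, Ī = 5 625 000 mm⁴.
Top plate: 120 × 16, A = 1 920 mm², y = 182 mm, Ī = 40 960 mm⁴.
Centroid: ȳ = ΣA·y / ΣA = 68.2644 mm.
Transfer each piece to the centroidal x-axis using Ī + A·d² with d = y − 68.2644:
  bottom plate: d = -56.2644 mm → contributes +17 739 509 mm⁴
  web plate: d = 30.7356 mm → contributes +8 459 037 mm⁴
  top plate: d = 113.736 mm → contributes +24 877 685 mm⁴
Total I = 51 076 230 mm⁴.

I_xx ≈ 5.108 × 10⁷ mm⁴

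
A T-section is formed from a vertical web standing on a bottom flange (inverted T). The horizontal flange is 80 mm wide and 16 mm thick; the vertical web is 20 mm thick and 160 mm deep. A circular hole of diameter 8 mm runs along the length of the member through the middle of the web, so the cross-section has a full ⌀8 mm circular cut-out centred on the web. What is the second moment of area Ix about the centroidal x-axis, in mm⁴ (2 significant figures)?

Treat the section as a set of non-overlapping primitives; coordinates are from the bounding-box lower-left.
Flange: 80 × 16, A = 1 280 mm², y = 8 mm, Ī = 27 307 mm⁴.
Web: 20 × 160, A = 3 200 mm², y = 96 mm, Ī = 6 826 667 mm⁴.
Hole (subtracted): ⌀8, A = 50.27 mm², y = 96 mm, Ī = 201.1 mm⁴.
Centroid: ȳ = ΣA·y / ΣA = 70.57 mm.
Transfer each piece to the centroidal x-axis using Ī + A·d² with d = y − 70.57:
  flange: d = -62.57 mm → contributes +5 038 808 mm⁴
  web: d = 25.43 mm → contributes +8 895 759 mm⁴
  hole: d = 25.43 mm → contributes −32 702 mm⁴
Total I = 13 901 864 mm⁴.

Ix ≈ 1.4 × 10⁷ mm⁴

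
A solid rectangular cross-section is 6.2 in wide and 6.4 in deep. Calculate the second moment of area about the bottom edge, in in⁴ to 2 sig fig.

The section: 6.2 × 6.4, A = 39.68 in², y = 3.2 in, Ī = 135.4 in⁴.
Transfer it to a horizontal axis along the bottom face using Ī + A·d² with d = y − 0:
  the section: d = 3.2 in → contributes +541.8 in⁴
Total I = 541.8 in⁴.

I_base ≈ 540 in⁴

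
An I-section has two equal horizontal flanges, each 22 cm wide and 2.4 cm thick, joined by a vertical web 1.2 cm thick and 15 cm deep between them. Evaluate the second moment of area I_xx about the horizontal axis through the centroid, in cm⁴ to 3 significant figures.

Split into non-overlapping primitives; take the origin at the lower-left of the bounding box.
Bottom flange: 22 × 2.4, A = 52.8 cm², y = 1.2 cm, Ī = 25.344 cm⁴.
Web: 1.2 × 15, A = 18 cm², y = 9.9 cm, Ī = 337.5 cm⁴.
Top flange: 22 × 2.4, A = 52.8 cm², y = 18.6 cm, Ī = 25.344 cm⁴.
By symmetry the centroid is at mid-height, ȳ = 9.9 cm.
Transfer each piece to the horizontal axis through the centroid using Ī + A·d² with d = y − 9.9:
  bottom flange: d = -8.7 cm → contributes +4021.8 cm⁴
  web: d = 0 cm → contributes +337.5 cm⁴
  top flange: d = 8.7 cm → contributes +4021.8 cm⁴
Total I = 8381.1 cm⁴.

I_xx ≈ 8380 cm⁴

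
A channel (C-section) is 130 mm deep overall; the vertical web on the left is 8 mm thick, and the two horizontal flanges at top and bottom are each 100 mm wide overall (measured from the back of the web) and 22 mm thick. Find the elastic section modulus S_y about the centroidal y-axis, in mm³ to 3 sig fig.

Treat the section as a set of non-overlapping primitives; coordinates are from the bounding-box lower-left.
Web: 8 × 130, A = 1 040 mm², x = 4 mm, Ī = 5546.7 mm⁴.
Top flange (beyond web): 92 × 22, A = 2 024 mm², x = 54 mm, Ī = 1 427 595 mm⁴.
Bottom flange (beyond web): 92 × 22, A = 2 024 mm², x = 54 mm, Ī = 1 427 595 mm⁴.
Centroid: x̄ = ΣA·x / ΣA = 43.78 mm.
Transfer each piece to the centroidal y-axis using Ī + A·d² with d = x − 43.78:
  web: d = -39.78 mm → contributes +1 651 283 mm⁴
  top flange (beyond web): d = 10.22 mm → contributes +1 639 003 mm⁴
  bottom flange (beyond web): d = 10.22 mm → contributes +1 639 003 mm⁴
Total I = 4 929 289 mm⁴.
Extreme fibre distance c = 56.22 mm; S = I/c = 87 678 mm³.

S_y ≈ 8.77 × 10⁴ mm³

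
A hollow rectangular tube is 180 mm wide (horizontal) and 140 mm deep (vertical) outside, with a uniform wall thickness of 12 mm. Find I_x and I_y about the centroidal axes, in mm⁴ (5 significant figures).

I_x ≈ 2.0868 × 10⁷ mm⁴, I_y ≈ 3.1341 × 10⁷ mm⁴

Decompose the section into non-overlapping parts with the origin at the bottom-left of its bounding rectangle.
Outer rectangle: 180 × 140, A = 25 200 mm², y = 70 mm, Ī = 41 160 000 mm⁴.
Inner void (subtracted): 156 × 116, A = 18 096 mm², y = 70 mm, Ī = 20 291 648 mm⁴.
By symmetry the centroid is at mid-height, ȳ = 70 mm.
All pieces are centred on the centroidal x-axis, so I = ΣĪ (holes subtracted) = 20 868 352 mm⁴.
Repeating about the centroidal y-axis gives I_y = 31 341 312 mm⁴.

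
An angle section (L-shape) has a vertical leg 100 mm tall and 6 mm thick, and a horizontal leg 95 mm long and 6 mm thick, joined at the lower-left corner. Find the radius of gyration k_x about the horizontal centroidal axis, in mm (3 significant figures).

k_x ≈ 31.5 mm

Break the section into simple shapes (no overlaps), measuring from the bottom-left corner of the bounding box.
Vertical leg: 6 × 100, A = 600 mm², y = 50 mm, Ī = 500 000 mm⁴.
Horizontal leg (remainder): 89 × 6, A = 534 mm², y = 3 mm, Ī = 1 602 mm⁴.
Centroid: ȳ = ΣA·y / ΣA = 27.868 mm.
Transfer each piece to the horizontal centroidal axis using Ī + A·d² with d = y − 27.868:
  vertical leg: d = 22.132 mm → contributes +793 903 mm⁴
  horizontal leg (remainder): d = -24.868 mm → contributes +331 830 mm⁴
Total I = 1 125 732 mm⁴.
Radius of gyration: k = √(I/A) = √(1 125 732 / 1 134) = 31.507 mm.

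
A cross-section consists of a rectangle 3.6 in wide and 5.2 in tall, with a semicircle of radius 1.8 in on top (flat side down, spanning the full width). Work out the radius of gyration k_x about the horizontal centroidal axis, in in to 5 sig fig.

k_x ≈ 1.9292 in

Decompose the section into non-overlapping parts with the origin at the bottom-left of its bounding rectangle.
Rectangular body: 3.6 × 5.2, A = 18.72 in², y = 2.6 in, Ī = 42.1824 in⁴.
Semicircular cap: semicircle r = 1.8, A = 5.08938 in², y = 5.963944 in, Ī = 1.152185 in⁴.
Centroid: ȳ = ΣA·y / ΣA = 3.319061 in.
Transfer each piece to the horizontal centroidal axis using Ī + A·d² with d = y − 3.319061:
  rectangular body: d = -0.7190606 in → contributes +51.86154 in⁴
  semicircular cap: d = 2.644883 in → contributes +36.75447 in⁴
Total I = 88.61601 in⁴.
Radius of gyration: k = √(I/A) = √(88.61601 / 23.80938) = 1.929221 in.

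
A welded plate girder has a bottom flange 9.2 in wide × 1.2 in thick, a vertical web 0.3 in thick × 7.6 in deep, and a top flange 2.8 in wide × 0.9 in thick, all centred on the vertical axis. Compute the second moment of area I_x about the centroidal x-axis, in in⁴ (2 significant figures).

I_x ≈ 180 in⁴

Treat the section as a set of non-overlapping primitives; coordinates are from the bounding-box lower-left.
Bottom plate: 9.2 × 1.2, A = 11.04 in², y = 0.6 in, Ī = 1.325 in⁴.
Web plate: 0.3 × 7.6, A = 2.28 in², y = 5 in, Ī = 10.97 in⁴.
Top plate: 2.8 × 0.9, A = 2.52 in², y = 9.25 in, Ī = 0.1701 in⁴.
Centroid: ȳ = ΣA·y / ΣA = 2.609 in.
Transfer each piece to the centroidal x-axis using Ī + A·d² with d = y − 2.609:
  bottom plate: d = -2.009 in → contributes +45.9 in⁴
  web plate: d = 2.391 in → contributes +24 in⁴
  top plate: d = 6.641 in → contributes +111.3 in⁴
Total I = 181.2 in⁴.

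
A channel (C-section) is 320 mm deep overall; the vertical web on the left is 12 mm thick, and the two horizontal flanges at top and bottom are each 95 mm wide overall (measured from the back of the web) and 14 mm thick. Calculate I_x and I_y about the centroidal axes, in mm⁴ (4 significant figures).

Decompose the section into non-overlapping parts with the origin at the bottom-left of its bounding rectangle.
Web: 12 × 320, A = 3 840 mm², y = 160 mm, Ī = 32 768 000 mm⁴.
Top flange (beyond web): 83 × 14, A = 1 162 mm², y = 313 mm, Ī = 18979.3 mm⁴.
Bottom flange (beyond web): 83 × 14, A = 1 162 mm², y = 7 mm, Ī = 18979.3 mm⁴.
By symmetry the centroid is at mid-height, ȳ = 160 mm.
Transfer each piece to the centroidal x-axis using Ī + A·d² with d = y − 160:
  web: d = 0 mm → contributes +32 768 000 mm⁴
  top flange (beyond web): d = 153 mm → contributes +27 220 237 mm⁴
  bottom flange (beyond web): d = -153 mm → contributes +27 220 237 mm⁴
Total I = 87 208 475 mm⁴.
For the y-axis: x̄ = 23.9088 mm.
Repeating about the centroidal y-axis gives I_y = 4 646 819 mm⁴.

I_x ≈ 8.721 × 10⁷ mm⁴, I_y ≈ 4.647 × 10⁶ mm⁴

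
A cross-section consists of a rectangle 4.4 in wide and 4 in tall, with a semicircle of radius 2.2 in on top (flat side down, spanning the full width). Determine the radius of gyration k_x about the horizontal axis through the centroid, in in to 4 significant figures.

Decompose the section into non-overlapping parts with the origin at the bottom-left of its bounding rectangle.
Rectangular body: 4.4 × 4, A = 17.6 in², y = 2 in, Ī = 23.4667 in⁴.
Semicircular cap: semicircle r = 2.2, A = 7.60265 in², y = 4.93371 in, Ī = 2.57112 in⁴.
Centroid: ȳ = ΣA·y / ΣA = 2.88499 in.
Transfer each piece to the horizontal axis through the centroid using Ī + A·d² with d = y − 2.88499:
  rectangular body: d = -0.884985 in → contributes +37.251 in⁴
  semicircular cap: d = 2.04872 in → contributes +34.4815 in⁴
Total I = 71.7325 in⁴.
Radius of gyration: k = √(I/A) = √(71.7325 / 25.2027) = 1.68708 in.

k_x ≈ 1.687 in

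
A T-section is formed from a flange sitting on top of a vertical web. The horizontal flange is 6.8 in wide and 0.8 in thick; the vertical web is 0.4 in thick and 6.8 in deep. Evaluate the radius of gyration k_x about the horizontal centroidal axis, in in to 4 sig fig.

k_x ≈ 2.128 in

Decompose the section into non-overlapping parts with the origin at the bottom-left of its bounding rectangle.
Flange: 6.8 × 0.8, A = 5.44 in², y = 7.2 in, Ī = 0.290133 in⁴.
Web: 0.4 × 6.8, A = 2.72 in², y = 3.4 in, Ī = 10.4811 in⁴.
Centroid: ȳ = ΣA·y / ΣA = 5.93333 in.
Transfer each piece to the horizontal centroidal axis using Ī + A·d² with d = y − 5.93333:
  flange: d = 1.26667 in → contributes +9.01831 in⁴
  web: d = -2.53333 in → contributes +27.9374 in⁴
Total I = 36.9557 in⁴.
Radius of gyration: k = √(I/A) = √(36.9557 / 8.16) = 2.12812 in.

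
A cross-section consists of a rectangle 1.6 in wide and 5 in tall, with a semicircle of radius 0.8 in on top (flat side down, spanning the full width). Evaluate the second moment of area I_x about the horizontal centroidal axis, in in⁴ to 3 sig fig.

Break the section into simple shapes (no overlaps), measuring from the bottom-left corner of the bounding box.
Rectangular body: 1.6 × 5, A = 8 in², y = 2.5 in, Ī = 16.667 in⁴.
Semicircular cap: semicircle r = 0.8, A = 1.0053 in², y = 5.3395 in, Ī = 0.044956 in⁴.
Centroid: ȳ = ΣA·y / ΣA = 2.817 in.
Transfer each piece to the horizontal centroidal axis using Ī + A·d² with d = y − 2.817:
  rectangular body: d = -0.31699 in → contributes +17.471 in⁴
  semicircular cap: d = 2.5225 in → contributes +6.4419 in⁴
Total I = 23.912 in⁴.

I_x ≈ 23.9 in⁴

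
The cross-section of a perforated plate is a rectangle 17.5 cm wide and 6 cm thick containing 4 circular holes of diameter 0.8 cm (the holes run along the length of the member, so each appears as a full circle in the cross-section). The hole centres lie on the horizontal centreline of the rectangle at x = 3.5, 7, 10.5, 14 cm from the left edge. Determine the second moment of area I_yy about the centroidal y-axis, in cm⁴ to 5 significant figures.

Treat the section as a set of non-overlapping primitives; coordinates are from the bounding-box lower-left.
Plate: 17.5 × 6, A = 105 cm², x = 8.75 cm, Ī = 2679.688 cm⁴.
Hole 1 (subtracted): ⌀0.8, A = 0.5026548 cm², x = 3.5 cm, Ī = 0.02010619 cm⁴.
Hole 2 (subtracted): ⌀0.8, A = 0.5026548 cm², x = 7 cm, Ī = 0.02010619 cm⁴.
Hole 3 (subtracted): ⌀0.8, A = 0.5026548 cm², x = 10.5 cm, Ī = 0.02010619 cm⁴.
Hole 4 (subtracted): ⌀0.8, A = 0.5026548 cm², x = 14 cm, Ī = 0.02010619 cm⁴.
By symmetry the centroid is at mid-width, x̄ = 8.75 cm.
Transfer each piece to the centroidal y-axis using Ī + A·d² with d = x − 8.75:
  plate: d = 0 cm → contributes +2679.688 cm⁴
  hole 1: d = -5.25 cm → contributes −13.87453 cm⁴
  hole 2: d = -1.75 cm → contributes −1.559487 cm⁴
  hole 3: d = 1.75 cm → contributes −1.559487 cm⁴
  hole 4: d = 5.25 cm → contributes −13.87453 cm⁴
Total I = 2648.819 cm⁴.

I_yy ≈ 2648.8 cm⁴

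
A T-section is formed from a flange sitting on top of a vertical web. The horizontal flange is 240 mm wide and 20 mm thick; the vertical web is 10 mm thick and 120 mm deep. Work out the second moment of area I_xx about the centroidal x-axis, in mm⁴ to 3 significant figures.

I_xx ≈ 6.30 × 10⁶ mm⁴

Split into non-overlapping primitives; take the origin at the lower-left of the bounding box.
Flange: 240 × 20, A = 4 800 mm², y = 130 mm, Ī = 160 000 mm⁴.
Web: 10 × 120, A = 1 200 mm², y = 60 mm, Ī = 1 440 000 mm⁴.
Centroid: ȳ = ΣA·y / ΣA = 116 mm.
Transfer each piece to the centroidal x-axis using Ī + A·d² with d = y − 116:
  flange: d = 14 mm → contributes +1 100 800 mm⁴
  web: d = -56 mm → contributes +5 203 200 mm⁴
Total I = 6 304 000 mm⁴.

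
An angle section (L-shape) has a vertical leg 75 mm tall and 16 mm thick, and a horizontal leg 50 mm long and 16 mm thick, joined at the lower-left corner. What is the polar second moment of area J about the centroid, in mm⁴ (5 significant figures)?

Treat the section as a set of non-overlapping primitives; coordinates are from the bounding-box lower-left.
Vertical leg: 16 × 75, A = 1 200 mm², y = 37.5 mm, Ī = 562 500 mm⁴.
Horizontal leg (remainder): 34 × 16, A = 544 mm², y = 8 mm, Ī = 11605.33 mm⁴.
Centroid: ȳ = ΣA·y / ΣA = 28.29817 mm.
Transfer each piece to the centroidal x-axis using Ī + A·d² with d = y − 28.29817:
  vertical leg: d = 9.201835 mm → contributes +664108.5 mm⁴
  horizontal leg (remainder): d = -20.29817 mm → contributes +235741.8 mm⁴
Total I = 899850.3 mm⁴.
For the y-axis: x̄ = 15.79817 mm.
Repeating about the centroidal y-axis gives I_y = 311950.3 mm⁴.
Polar second moment: J = I_x + I_y = 1 211 801 mm⁴.

J ≈ 1.2118 × 10⁶ mm⁴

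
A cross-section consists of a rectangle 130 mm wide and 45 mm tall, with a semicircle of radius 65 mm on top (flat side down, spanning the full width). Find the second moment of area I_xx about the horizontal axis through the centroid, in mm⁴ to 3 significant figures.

Break the section into simple shapes (no overlaps), measuring from the bottom-left corner of the bounding box.
Rectangular body: 130 × 45, A = 5 850 mm², y = 22.5 mm, Ī = 987 188 mm⁴.
Semicircular cap: semicircle r = 65, A = 6636.6 mm², y = 72.587 mm, Ī = 1 959 230 mm⁴.
Centroid: ȳ = ΣA·y / ΣA = 49.121 mm.
Transfer each piece to the horizontal axis through the centroid using Ī + A·d² with d = y − 49.121:
  rectangular body: d = -26.621 mm → contributes +5 132 977 mm⁴
  semicircular cap: d = 23.466 mm → contributes +5 613 634 mm⁴
Total I = 10 746 610 mm⁴.

I_xx ≈ 1.07 × 10⁷ mm⁴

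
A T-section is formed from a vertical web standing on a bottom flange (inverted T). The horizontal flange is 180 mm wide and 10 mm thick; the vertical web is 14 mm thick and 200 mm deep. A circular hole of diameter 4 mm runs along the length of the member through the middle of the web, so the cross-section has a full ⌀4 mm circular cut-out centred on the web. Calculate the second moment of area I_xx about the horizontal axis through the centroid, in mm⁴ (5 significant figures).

I_xx ≈ 2.1407 × 10⁷ mm⁴

Break the section into simple shapes (no overlaps), measuring from the bottom-left corner of the bounding box.
Flange: 180 × 10, A = 1 800 mm², y = 5 mm, Ī = 15 000 mm⁴.
Web: 14 × 200, A = 2 800 mm², y = 110 mm, Ī = 9 333 333 mm⁴.
Hole (subtracted): ⌀4, A = 12.56637 mm², y = 110 mm, Ī = 12.56637 mm⁴.
Centroid: ȳ = ΣA·y / ΣA = 68.80049 mm.
Transfer each piece to the horizontal axis through the centroid using Ī + A·d² with d = y − 68.80049:
  flange: d = -63.80049 mm → contributes +7 341 905 mm⁴
  web: d = 41.19951 mm → contributes +14 086 051 mm⁴
  hole: d = 41.19951 mm → contributes −21342.72 mm⁴
Total I = 21 406 614 mm⁴.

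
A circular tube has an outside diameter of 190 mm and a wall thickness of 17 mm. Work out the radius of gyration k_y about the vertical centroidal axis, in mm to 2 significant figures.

Split into non-overlapping primitives; take the origin at the lower-left of the bounding box.
Outer circle: ⌀190, A = 28 353 mm², x = 95 mm, Ī = 63 971 171 mm⁴.
Bore (subtracted): ⌀156, A = 19 113 mm², x = 95 mm, Ī = 29 071 557 mm⁴.
By symmetry the centroid is at mid-width, x̄ = 95 mm.
All pieces are centred on the vertical centroidal axis, so I = ΣĪ (holes subtracted) = 34 899 614 mm⁴.
Radius of gyration: k = √(I/A) = √(34 899 614 / 9 239) = 61.46 mm.

k_y ≈ 61 mm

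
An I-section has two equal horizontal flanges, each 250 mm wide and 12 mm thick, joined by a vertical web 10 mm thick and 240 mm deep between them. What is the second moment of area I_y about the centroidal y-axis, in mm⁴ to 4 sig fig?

Treat the section as a set of non-overlapping primitives; coordinates are from the bounding-box lower-left.
Bottom flange: 250 × 12, A = 3 000 mm², x = 125 mm, Ī = 15 625 000 mm⁴.
Web: 10 × 240, A = 2 400 mm², x = 125 mm, Ī = 20 000 mm⁴.
Top flange: 250 × 12, A = 3 000 mm², x = 125 mm, Ī = 15 625 000 mm⁴.
By symmetry the centroid is at mid-width, x̄ = 125 mm.
All pieces are centred on the centroidal y-axis, so I = ΣĪ = 31 270 000 mm⁴.

I_y ≈ 3.127 × 10⁷ mm⁴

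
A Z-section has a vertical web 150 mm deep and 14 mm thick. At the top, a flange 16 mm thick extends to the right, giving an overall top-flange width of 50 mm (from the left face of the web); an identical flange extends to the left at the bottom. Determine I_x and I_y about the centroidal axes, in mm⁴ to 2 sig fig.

Decompose the section into non-overlapping parts with the origin at the bottom-left of its bounding rectangle.
Web: 14 × 150, A = 2 100 mm², y = 75 mm, Ī = 3 937 500 mm⁴.
Top flange (beyond web): 36 × 16, A = 576 mm², y = 142 mm, Ī = 12 288 mm⁴.
Bottom flange (beyond web): 36 × 16, A = 576 mm², y = 8 mm, Ī = 12 288 mm⁴.
Centroid: ȳ = ΣA·y / ΣA = 75 mm.
Transfer each piece to the centroidal x-axis using Ī + A·d² with d = y − 75:
  web: d = 0 mm → contributes +3 937 500 mm⁴
  top flange (beyond web): d = 67 mm → contributes +2 597 952 mm⁴
  bottom flange (beyond web): d = -67 mm → contributes +2 597 952 mm⁴
Total I = 9 133 404 mm⁴.
For the y-axis: x̄ = 43 mm.
Repeating about the centroidal y-axis gives I_y = 878 716 mm⁴.

I_x ≈ 9.1 × 10⁶ mm⁴, I_y ≈ 8.8 × 10⁵ mm⁴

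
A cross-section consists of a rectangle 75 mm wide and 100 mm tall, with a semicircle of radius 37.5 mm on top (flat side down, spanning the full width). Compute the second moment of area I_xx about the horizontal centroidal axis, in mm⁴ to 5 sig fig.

Treat the section as a set of non-overlapping primitives; coordinates are from the bounding-box lower-left.
Rectangular body: 75 × 100, A = 7 500 mm², y = 50 mm, Ī = 6 250 000 mm⁴.
Semicircular cap: semicircle r = 37.5, A = 2208.932 mm², y = 115.9155 mm, Ī = 217048.7 mm⁴.
Centroid: ȳ = ΣA·y / ΣA = 64.99679 mm.
Transfer each piece to the horizontal centroidal axis using Ī + A·d² with d = y − 64.99679:
  rectangular body: d = -14.99679 mm → contributes +7 936 779 mm⁴
  semicircular cap: d = 50.9187 mm → contributes +5 944 178 mm⁴
Total I = 13 880 957 mm⁴.

I_xx ≈ 1.3881 × 10⁷ mm⁴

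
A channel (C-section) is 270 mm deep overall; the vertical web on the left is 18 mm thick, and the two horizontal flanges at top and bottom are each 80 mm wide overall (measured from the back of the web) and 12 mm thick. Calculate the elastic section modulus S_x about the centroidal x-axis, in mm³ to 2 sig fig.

S_x ≈ 4.0 × 10⁵ mm³

Break the section into simple shapes (no overlaps), measuring from the bottom-left corner of the bounding box.
Web: 18 × 270, A = 4 860 mm², y = 135 mm, Ī = 29 524 500 mm⁴.
Top flange (beyond web): 62 × 12, A = 744 mm², y = 264 mm, Ī = 8 928 mm⁴.
Bottom flange (beyond web): 62 × 12, A = 744 mm², y = 6 mm, Ī = 8 928 mm⁴.
By symmetry the centroid is at mid-height, ȳ = 135 mm.
Transfer each piece to the centroidal x-axis using Ī + A·d² with d = y − 135:
  web: d = 0 mm → contributes +29 524 500 mm⁴
  top flange (beyond web): d = 129 mm → contributes +12 389 832 mm⁴
  bottom flange (beyond web): d = -129 mm → contributes +12 389 832 mm⁴
Total I = 54 304 164 mm⁴.
Extreme fibre distance c = 135 mm; S = I/c = 402 253 mm³.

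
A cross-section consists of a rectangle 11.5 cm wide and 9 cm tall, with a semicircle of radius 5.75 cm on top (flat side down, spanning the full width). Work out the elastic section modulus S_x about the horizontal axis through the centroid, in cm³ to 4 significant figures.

S_x ≈ 313.2 cm³

Split into non-overlapping primitives; take the origin at the lower-left of the bounding box.
Rectangular body: 11.5 × 9, A = 103.5 cm², y = 4.5 cm, Ī = 698.625 cm⁴.
Semicircular cap: semicircle r = 5.75, A = 51.9345 cm², y = 11.4404 cm, Ī = 119.979 cm⁴.
Centroid: ȳ = ΣA·y / ΣA = 6.81895 cm.
Transfer each piece to the horizontal axis through the centroid using Ī + A·d² with d = y − 6.81895:
  rectangular body: d = -2.31895 cm → contributes +1255.2 cm⁴
  semicircular cap: d = 4.62143 cm → contributes +1229.17 cm⁴
Total I = 2484.37 cm⁴.
Extreme fibre distance c = 7.93105 cm; S = I/c = 313.246 cm³.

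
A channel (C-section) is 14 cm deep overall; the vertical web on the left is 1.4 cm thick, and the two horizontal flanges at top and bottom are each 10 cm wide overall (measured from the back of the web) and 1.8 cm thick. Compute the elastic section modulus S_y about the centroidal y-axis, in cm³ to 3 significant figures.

S_y ≈ 79.2 cm³

Treat the section as a set of non-overlapping primitives; coordinates are from the bounding-box lower-left.
Web: 1.4 × 14, A = 19.6 cm², x = 0.7 cm, Ī = 3.2013 cm⁴.
Top flange (beyond web): 8.6 × 1.8, A = 15.48 cm², x = 5.7 cm, Ī = 95.408 cm⁴.
Bottom flange (beyond web): 8.6 × 1.8, A = 15.48 cm², x = 5.7 cm, Ī = 95.408 cm⁴.
Centroid: x̄ = ΣA·x / ΣA = 3.7617 cm.
Transfer each piece to the centroidal y-axis using Ī + A·d² with d = x − 3.7617:
  web: d = -3.0617 cm → contributes +186.93 cm⁴
  top flange (beyond web): d = 1.9383 cm → contributes +153.57 cm⁴
  bottom flange (beyond web): d = 1.9383 cm → contributes +153.57 cm⁴
Total I = 494.07 cm⁴.
Extreme fibre distance c = 6.2383 cm; S = I/c = 79.199 cm³.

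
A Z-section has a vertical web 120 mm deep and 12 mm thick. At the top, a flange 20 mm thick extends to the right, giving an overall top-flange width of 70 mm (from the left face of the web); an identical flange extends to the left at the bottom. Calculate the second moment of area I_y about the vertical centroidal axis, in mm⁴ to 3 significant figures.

I_y ≈ 3.51 × 10⁶ mm⁴

Treat the section as a set of non-overlapping primitives; coordinates are from the bounding-box lower-left.
Web: 12 × 120, A = 1 440 mm², x = 64 mm, Ī = 17 280 mm⁴.
Top flange (beyond web): 58 × 20, A = 1 160 mm², x = 99 mm, Ī = 325 187 mm⁴.
Bottom flange (beyond web): 58 × 20, A = 1 160 mm², x = 29 mm, Ī = 325 187 mm⁴.
Centroid: x̄ = ΣA·x / ΣA = 64 mm.
Transfer each piece to the vertical centroidal axis using Ī + A·d² with d = x − 64:
  web: d = 0 mm → contributes +17 280 mm⁴
  top flange (beyond web): d = 35 mm → contributes +1 746 187 mm⁴
  bottom flange (beyond web): d = -35 mm → contributes +1 746 187 mm⁴
Total I = 3 509 653 mm⁴.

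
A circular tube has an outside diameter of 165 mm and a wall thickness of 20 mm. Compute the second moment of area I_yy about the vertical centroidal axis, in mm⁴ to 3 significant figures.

I_yy ≈ 2.44 × 10⁷ mm⁴

Break the section into simple shapes (no overlaps), measuring from the bottom-left corner of the bounding box.
Outer circle: ⌀165, A = 21 382 mm², x = 82.5 mm, Ī = 36 383 601 mm⁴.
Bore (subtracted): ⌀125, A = 12 272 mm², x = 82.5 mm, Ī = 11 984 225 mm⁴.
By symmetry the centroid is at mid-width, x̄ = 82.5 mm.
All pieces are centred on the vertical centroidal axis, so I = ΣĪ (holes subtracted) = 24 399 376 mm⁴.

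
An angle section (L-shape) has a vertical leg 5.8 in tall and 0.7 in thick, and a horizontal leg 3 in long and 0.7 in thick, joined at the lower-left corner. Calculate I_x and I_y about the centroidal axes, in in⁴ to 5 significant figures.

I_x ≈ 18.944 in⁴, I_y ≈ 3.4694 in⁴

Decompose the section into non-overlapping parts with the origin at the bottom-left of its bounding rectangle.
Vertical leg: 0.7 × 5.8, A = 4.06 in², y = 2.9 in, Ī = 11.38153 in⁴.
Horizontal leg (remainder): 2.3 × 0.7, A = 1.61 in², y = 0.35 in, Ī = 0.06574167 in⁴.
Centroid: ȳ = ΣA·y / ΣA = 2.175926 in.
Transfer each piece to the centroidal x-axis using Ī + A·d² with d = y − 2.175926:
  vertical leg: d = 0.7240741 in → contributes +13.51012 in⁴
  horizontal leg (remainder): d = -1.825926 in → contributes +5.433491 in⁴
Total I = 18.94361 in⁴.
For the y-axis: x̄ = 0.7759259 in.
Repeating about the centroidal y-axis gives I_y = 3.469414 in⁴.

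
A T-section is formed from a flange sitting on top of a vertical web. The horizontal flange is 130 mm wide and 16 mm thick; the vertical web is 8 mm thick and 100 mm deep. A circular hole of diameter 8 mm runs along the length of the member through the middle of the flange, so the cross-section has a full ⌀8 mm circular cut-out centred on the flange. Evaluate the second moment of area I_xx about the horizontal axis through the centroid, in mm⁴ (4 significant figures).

Treat the section as a set of non-overlapping primitives; coordinates are from the bounding-box lower-left.
Flange: 130 × 16, A = 2 080 mm², y = 108 mm, Ī = 44373.3 mm⁴.
Web: 8 × 100, A = 800 mm², y = 50 mm, Ī = 666 667 mm⁴.
Hole (subtracted): ⌀8, A = 50.2655 mm², y = 108 mm, Ī = 201.062 mm⁴.
Centroid: ȳ = ΣA·y / ΣA = 91.6027 mm.
Transfer each piece to the horizontal axis through the centroid using Ī + A·d² with d = y − 91.6027:
  flange: d = 16.3973 mm → contributes +603 626 mm⁴
  web: d = -41.6027 mm → contributes +2 051 295 mm⁴
  hole: d = 16.3973 mm → contributes −13 716 mm⁴
Total I = 2 641 204 mm⁴.

I_xx ≈ 2.641 × 10⁶ mm⁴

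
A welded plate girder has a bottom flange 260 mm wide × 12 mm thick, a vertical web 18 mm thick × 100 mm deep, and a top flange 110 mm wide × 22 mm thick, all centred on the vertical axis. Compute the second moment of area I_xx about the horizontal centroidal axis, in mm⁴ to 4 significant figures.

Decompose the section into non-overlapping parts with the origin at the bottom-left of its bounding rectangle.
Bottom plate: 260 × 12, A = 3 120 mm², y = 6 mm, Ī = 37 440 mm⁴.
Web plate: 18 × 100, A = 1 800 mm², y = 62 mm, Ī = 1 500 000 mm⁴.
Top plate: 110 × 22, A = 2 420 mm², y = 123 mm, Ī = 97606.7 mm⁴.
Centroid: ȳ = ΣA·y / ΣA = 58.3079 mm.
Transfer each piece to the horizontal centroidal axis using Ī + A·d² with d = y − 58.3079:
  bottom plate: d = -52.3079 mm → contributes +8 574 124 mm⁴
  web plate: d = 3.6921 mm → contributes +1 524 537 mm⁴
  top plate: d = 64.6921 mm → contributes +10 225 470 mm⁴
Total I = 20 324 131 mm⁴.

I_xx ≈ 2.032 × 10⁷ mm⁴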